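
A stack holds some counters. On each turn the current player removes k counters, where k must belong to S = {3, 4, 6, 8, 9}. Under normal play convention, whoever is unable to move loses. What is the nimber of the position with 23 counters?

n :  0  1  2  3  4  5  6  7  8  9 10 11 12 13 14 15 16 17 18 19 20 21 22 23
G :  0  0  0  1  1  1  2  2  2  3  3  3  0  0  0  1  1  1  2  2  2  3  3  3

3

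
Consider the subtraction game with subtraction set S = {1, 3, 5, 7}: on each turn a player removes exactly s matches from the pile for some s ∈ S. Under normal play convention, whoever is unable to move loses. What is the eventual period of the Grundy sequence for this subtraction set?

2

G(0) = 0
G(1) = mex{0} = 1
G(2) = mex{1} = 0
G(3) = mex{0,0} = 1
G(4) = mex{1,1} = 0
G(5) = mex{0,0,0} = 1
G(6) = mex{1,1,1} = 0
G(7) = mex{0,0,0,0} = 1
G(8) = mex{1,1,1,1} = 0
G(9) = mex{0,0,0,0} = 1
G(10) = mex{1,1,1,1} = 0
G(11) = mex{0,0,0,0} = 1
G(12) = mex{1,1,1,1} = 0
G(13) = mex{0,0,0,0} = 1
G(14) = mex{1,1,1,1} = 0
G(n+2) = G(n) holds for n = 0,…,6 (a full window of length max(S) = 7), so the sequence is purely periodic with period 2.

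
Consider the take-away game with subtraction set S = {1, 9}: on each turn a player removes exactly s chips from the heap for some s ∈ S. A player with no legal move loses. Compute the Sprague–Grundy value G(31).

G(0) = 0
G(1) = mex{0} = 1
G(2) = mex{1} = 0
G(3) = mex{0} = 1
G(4) = mex{1} = 0
G(5) = mex{0} = 1
G(6) = mex{1} = 0
G(7) = mex{0} = 1
G(8) = mex{1} = 0
G(9) = mex{0,0} = 1
G(10) = mex{1,1} = 0
G(11) = mex{0,0} = 1
G(12) = mex{1,1} = 0
G(13) = mex{0,0} = 1
G(14) = mex{1,1} = 0
G(15) = mex{0,0} = 1
G(16) = mex{1,1} = 0
G(17) = mex{0,0} = 1
G(18) = mex{1,1} = 0
G(19) = mex{0,0} = 1
G(20) = mex{1,1} = 0
G(21) = mex{0,0} = 1
G(22) = mex{1,1} = 0
G(23) = mex{0,0} = 1
G(24) = mex{1,1} = 0
G(25) = mex{0,0} = 1
G(26) = mex{1,1} = 0
G(27) = mex{0,0} = 1
G(28) = mex{1,1} = 0
G(29) = mex{0,0} = 1
G(30) = mex{1,1} = 0
G(31) = mex{0,0} = 1

1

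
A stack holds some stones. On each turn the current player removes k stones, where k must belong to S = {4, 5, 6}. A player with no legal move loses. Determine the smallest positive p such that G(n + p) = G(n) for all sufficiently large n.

10

n :  0  1  2  3  4  5  6  7  8  9 10 11 12 13 14 15 16 17 18 19 20 21
G :  0  0  0  0  1  1  1  1  2  2  0  0  0  0  1  1  1  1  2  2  0  0
G(n+10) = G(n) holds for n = 0,…,5 (a full window of length max(S) = 6), so the sequence is purely periodic with period 10.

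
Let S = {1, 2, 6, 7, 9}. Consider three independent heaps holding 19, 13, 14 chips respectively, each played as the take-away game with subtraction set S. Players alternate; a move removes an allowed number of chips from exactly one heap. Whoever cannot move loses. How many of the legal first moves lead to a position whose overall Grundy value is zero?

5

All heaps use S = {1, 2, 6, 7, 9}:
G(0) = 0
G(1) = mex{0} = 1
G(2) = mex{1,0} = 2
G(3) = mex{2,1} = 0
G(4) = mex{0,2} = 1
G(5) = mex{1,0} = 2
G(6) = mex{2,1,0} = 3
G(7) = mex{3,2,1,0} = 4
G(8) = mex{4,3,2,1} = 0
G(9) = mex{0,4,0,2,0} = 1
G(10) = mex{1,0,1,0,1} = 2
G(11) = mex{2,1,2,1,2} = 0
G(12) = mex{0,2,3,2,0} = 1
G(13) = mex{1,0,4,3,1} = 2
G(14) = mex{2,1,0,4,2} = 3
G(15) = mex{3,2,1,0,3} = 4
G(16) = mex{4,3,2,1,4} = 0
G(17) = mex{0,4,0,2,0} = 1
G(18) = mex{1,0,1,0,1} = 2
G(19) = mex{2,1,2,1,2} = 0
Heap A: G(19) = 0.
Heap B: G(13) = 2.
Heap C: G(14) = 3.
Combined Grundy value = 0 ⊕ 2 ⊕ 3 = 1.
A winning move leaves total XOR = 0, i.e. changes one component's Grundy value g to g ⊕ X where X is the current total.
Heap A: need g' = 0⊕1 = 1. Options: 19−1→G=2, 19−2→G=1, 19−6→G=2, 19−7→G=1, 19−9→G=2. Hits: 2.
Heap B: need g' = 2⊕1 = 3. Options: 13−1→G=1, 13−2→G=0, 13−6→G=4, 13−7→G=3, 13−9→G=1. Hits: 1.
Heap C: need g' = 3⊕1 = 2. Options: 14−1→G=2, 14−2→G=1, 14−6→G=0, 14−7→G=4, 14−9→G=2. Hits: 2.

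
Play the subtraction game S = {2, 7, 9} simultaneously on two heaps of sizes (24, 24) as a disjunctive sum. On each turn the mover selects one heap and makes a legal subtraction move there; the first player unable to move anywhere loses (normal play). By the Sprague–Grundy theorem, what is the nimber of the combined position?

0

All heaps use S = {2, 7, 9}:
G(0) = 0
G(1) = mex{} = 0
G(2) = mex{0} = 1
G(3) = mex{0} = 1
G(4) = mex{1} = 0
G(5) = mex{1} = 0
G(6) = mex{0} = 1
G(7) = mex{0,0} = 1
G(8) = mex{1,0} = 2
G(9) = mex{1,1,0} = 2
G(10) = mex{2,1,0} = 3
G(11) = mex{2,0,1} = 3
G(12) = mex{3,0,1} = 2
G(13) = mex{3,1,0} = 2
G(14) = mex{2,1,0} = 3
G(15) = mex{2,2,1} = 0
G(16) = mex{3,2,1} = 0
G(17) = mex{0,3,2} = 1
G(18) = mex{0,3,2} = 1
G(19) = mex{1,2,3} = 0
G(20) = mex{1,2,3} = 0
G(21) = mex{0,3,2} = 1
G(22) = mex{0,0,2} = 1
G(23) = mex{1,0,3} = 2
G(24) = mex{1,1,0} = 2
Heap A: G(24) = 2.
Heap B: G(24) = 2.
Combined Grundy value = 2 ⊕ 2 = 0.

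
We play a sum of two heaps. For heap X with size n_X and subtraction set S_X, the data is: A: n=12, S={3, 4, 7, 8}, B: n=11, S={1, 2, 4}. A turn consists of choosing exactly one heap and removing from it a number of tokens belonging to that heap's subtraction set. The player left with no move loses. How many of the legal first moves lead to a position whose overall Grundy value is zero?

Heap A, S = {3, 4, 7, 8}:
G(0) = 0
G(1) = mex{} = 0
G(2) = mex{} = 0
G(3) = mex{0} = 1
G(4) = mex{0,0} = 1
G(5) = mex{0,0} = 1
G(6) = mex{1,0} = 2
G(7) = mex{1,1,0} = 2
G(8) = mex{1,1,0,0} = 2
G(9) = mex{2,1,0,0} = 3
G(10) = mex{2,2,1,0} = 3
G(11) = mex{2,2,1,1} = 0
G(12) = mex{3,2,1,1} = 0
G_A(12) = 0.
Heap B, S = {1, 2, 4}:
G(0) = 0
G(1) = mex{0} = 1
G(2) = mex{1,0} = 2
G(3) = mex{2,1} = 0
G(4) = mex{0,2,0} = 1
G(5) = mex{1,0,1} = 2
G(6) = mex{2,1,2} = 0
G(7) = mex{0,2,0} = 1
G(8) = mex{1,0,1} = 2
G(9) = mex{2,1,2} = 0
G(10) = mex{0,2,0} = 1
G(11) = mex{1,0,1} = 2
G_B(11) = 2.
Combined Grundy value = 0 ⊕ 2 = 2.
A winning move leaves total XOR = 0, i.e. changes one component's Grundy value g to g ⊕ X where X is the current total.
Heap A: need g' = 0⊕2 = 2. Options: 12−3→G=3, 12−4→G=2, 12−7→G=1, 12−8→G=1. Hits: 1.
Heap B: need g' = 2⊕2 = 0. Options: 11−1→G=1, 11−2→G=0, 11−4→G=1. Hits: 1.

2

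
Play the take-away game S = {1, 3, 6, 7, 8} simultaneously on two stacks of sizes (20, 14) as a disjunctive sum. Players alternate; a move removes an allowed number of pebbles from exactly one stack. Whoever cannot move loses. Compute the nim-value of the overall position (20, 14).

2

All stacks use S = {1, 3, 6, 7, 8}:
G(0) = 0
G(1) = mex{0} = 1
G(2) = mex{1} = 0
G(3) = mex{0,0} = 1
G(4) = mex{1,1} = 0
G(5) = mex{0,0} = 1
G(6) = mex{1,1,0} = 2
G(7) = mex{2,0,1,0} = 3
G(8) = mex{3,1,0,1,0} = 2
G(9) = mex{2,2,1,0,1} = 3
G(10) = mex{3,3,0,1,0} = 2
G(11) = mex{2,2,1,0,1} = 3
G(12) = mex{3,3,2,1,0} = 4
G(13) = mex{4,2,3,2,1} = 0
G(14) = mex{0,3,2,3,2} = 1
G(15) = mex{1,4,3,2,3} = 0
G(16) = mex{0,0,2,3,2} = 1
G(17) = mex{1,1,3,2,3} = 0
G(18) = mex{0,0,4,3,2} = 1
G(19) = mex{1,1,0,4,3} = 2
G(20) = mex{2,0,1,0,4} = 3
Stack A: G(20) = 3.
Stack B: G(14) = 1.
Combined Grundy value = 3 ⊕ 1 = 2.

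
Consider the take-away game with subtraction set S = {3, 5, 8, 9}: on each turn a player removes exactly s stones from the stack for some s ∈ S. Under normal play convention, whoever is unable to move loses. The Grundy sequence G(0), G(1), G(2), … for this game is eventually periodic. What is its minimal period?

G(0) = 0
G(1) = mex{} = 0
G(2) = mex{} = 0
G(3) = mex{0} = 1
G(4) = mex{0} = 1
G(5) = mex{0,0} = 1
G(6) = mex{1,0} = 2
G(7) = mex{1,0} = 2
G(8) = mex{1,1,0} = 2
G(9) = mex{2,1,0,0} = 3
G(10) = mex{2,1,0,0} = 3
G(11) = mex{2,2,1,0} = 3
G(12) = mex{3,2,1,1} = 0
G(13) = mex{3,2,1,1} = 0
G(14) = mex{3,3,2,1} = 0
G(15) = mex{0,3,2,2} = 1
G(16) = mex{0,3,2,2} = 1
G(17) = mex{0,0,3,2} = 1
G(18) = mex{1,0,3,3} = 2
G(19) = mex{1,0,3,3} = 2
G(20) = mex{1,1,0,3} = 2
G(21) = mex{2,1,0,0} = 3
G(22) = mex{2,1,0,0} = 3
G(23) = mex{2,2,1,0} = 3
G(24) = mex{3,2,1,1} = 0
G(25) = mex{3,2,1,1} = 0
G(n+12) = G(n) holds for n = 0,…,8 (a full window of length max(S) = 9), so the sequence is purely periodic with period 12.

12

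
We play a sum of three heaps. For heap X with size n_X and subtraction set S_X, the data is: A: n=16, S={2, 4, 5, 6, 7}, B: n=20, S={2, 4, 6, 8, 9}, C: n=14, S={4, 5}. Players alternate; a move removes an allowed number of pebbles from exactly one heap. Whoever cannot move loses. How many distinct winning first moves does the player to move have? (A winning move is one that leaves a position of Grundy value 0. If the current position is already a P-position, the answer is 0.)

Heap A, S = {2, 4, 5, 6, 7}:
n :  0  1  2  3  4  5  6  7  8  9 10 11 12 13 14 15 16
G :  0  0  1  1  2  2  3  3  4  0  0  1  1  2  2  3  3
G_A(16) = 3.
Heap B, S = {2, 4, 6, 8, 9}:
G(0) = 0
G(1) = mex{} = 0
G(2) = mex{0} = 1
G(3) = mex{0} = 1
G(4) = mex{1,0} = 2
G(5) = mex{1,0} = 2
G(6) = mex{2,1,0} = 3
G(7) = mex{2,1,0} = 3
G(8) = mex{3,2,1,0} = 4
G(9) = mex{3,2,1,0,0} = 4
G(10) = mex{4,3,2,1,0} = 5
G(11) = mex{4,3,2,1,1} = 0
G(12) = mex{5,4,3,2,1} = 0
G(13) = mex{0,4,3,2,2} = 1
G(14) = mex{0,5,4,3,2} = 1
G(15) = mex{1,0,4,3,3} = 2
G(16) = mex{1,0,5,4,3} = 2
G(17) = mex{2,1,0,4,4} = 3
G(18) = mex{2,1,0,5,4} = 3
G(19) = mex{3,2,1,0,5} = 4
G(20) = mex{3,2,1,0,0} = 4
G_B(20) = 4.
Heap C, S = {4, 5}:
G(0) = 0
G(1) = mex{} = 0
G(2) = mex{} = 0
G(3) = mex{} = 0
G(4) = mex{0} = 1
G(5) = mex{0,0} = 1
G(6) = mex{0,0} = 1
G(7) = mex{0,0} = 1
G(8) = mex{1,0} = 2
G(9) = mex{1,1} = 0
G(10) = mex{1,1} = 0
G(11) = mex{1,1} = 0
G(12) = mex{2,1} = 0
G(13) = mex{0,2} = 1
G(14) = mex{0,0} = 1
G_C(14) = 1.
Combined Grundy value = 3 ⊕ 4 ⊕ 1 = 6.
A winning move leaves total XOR = 0, i.e. changes one component's Grundy value g to g ⊕ X where X is the current total.
Heap A: need g' = 3⊕6 = 5. Options: 16−2→G=2, 16−4→G=1, 16−5→G=1, 16−6→G=0, 16−7→G=0. Hits: 0.
Heap B: need g' = 4⊕6 = 2. Options: 20−2→G=3, 20−4→G=2, 20−6→G=1, 20−8→G=0, 20−9→G=0. Hits: 1.
Heap C: need g' = 1⊕6 = 7. Options: 14−4→G=0, 14−5→G=0. Hits: 0.

1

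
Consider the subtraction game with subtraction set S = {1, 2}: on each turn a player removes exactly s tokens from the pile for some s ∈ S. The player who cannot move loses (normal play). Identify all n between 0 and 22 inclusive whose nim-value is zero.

0, 3, 6, 9, 12, 15, 18, 21

G(0) = 0
G(1) = mex{0} = 1
G(2) = mex{1,0} = 2
G(3) = mex{2,1} = 0
G(4) = mex{0,2} = 1
G(5) = mex{1,0} = 2
G(6) = mex{2,1} = 0
G(7) = mex{0,2} = 1
G(8) = mex{1,0} = 2
G(9) = mex{2,1} = 0
G(10) = mex{0,2} = 1
G(11) = mex{1,0} = 2
G(12) = mex{2,1} = 0
G(13) = mex{0,2} = 1
G(14) = mex{1,0} = 2
G(15) = mex{2,1} = 0
G(16) = mex{0,2} = 1
G(17) = mex{1,0} = 2
G(18) = mex{2,1} = 0
G(19) = mex{0,2} = 1
G(20) = mex{1,0} = 2
G(21) = mex{2,1} = 0
G(22) = mex{0,2} = 1
P-positions are exactly the n with G(n) = 0.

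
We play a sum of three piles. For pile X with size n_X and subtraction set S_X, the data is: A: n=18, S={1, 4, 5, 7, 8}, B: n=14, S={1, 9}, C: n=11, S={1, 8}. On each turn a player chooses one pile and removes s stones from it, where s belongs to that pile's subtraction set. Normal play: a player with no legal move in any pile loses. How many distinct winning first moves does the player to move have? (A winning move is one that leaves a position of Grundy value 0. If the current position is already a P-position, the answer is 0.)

Pile A, S = {1, 4, 5, 7, 8}:
n :  0  1  2  3  4  5  6  7  8  9 10 11 12 13 14 15 16 17 18
G :  0  1  0  1  2  3  2  3  4  5  4  0  1  0  1  2  3  2  3
G_A(18) = 3.
Pile B, S = {1, 9}:
G(0) = 0
G(1) = mex{0} = 1
G(2) = mex{1} = 0
G(3) = mex{0} = 1
G(4) = mex{1} = 0
G(5) = mex{0} = 1
G(6) = mex{1} = 0
G(7) = mex{0} = 1
G(8) = mex{1} = 0
G(9) = mex{0,0} = 1
G(10) = mex{1,1} = 0
G(11) = mex{0,0} = 1
G(12) = mex{1,1} = 0
G(13) = mex{0,0} = 1
G(14) = mex{1,1} = 0
G_B(14) = 0.
Pile C, S = {1, 8}:
G(0) = 0
G(1) = mex{0} = 1
G(2) = mex{1} = 0
G(3) = mex{0} = 1
G(4) = mex{1} = 0
G(5) = mex{0} = 1
G(6) = mex{1} = 0
G(7) = mex{0} = 1
G(8) = mex{1,0} = 2
G(9) = mex{2,1} = 0
G(10) = mex{0,0} = 1
G(11) = mex{1,1} = 0
G_C(11) = 0.
Combined Grundy value = 3 ⊕ 0 ⊕ 0 = 3.
A winning move leaves total XOR = 0, i.e. changes one component's Grundy value g to g ⊕ X where X is the current total.
Pile A: need g' = 3⊕3 = 0. Options: 18−1→G=2, 18−4→G=1, 18−5→G=0, 18−7→G=0, 18−8→G=4. Hits: 2.
Pile B: need g' = 0⊕3 = 3. Options: 14−1→G=1, 14−9→G=1. Hits: 0.
Pile C: need g' = 0⊕3 = 3. Options: 11−1→G=1, 11−8→G=1. Hits: 0.

2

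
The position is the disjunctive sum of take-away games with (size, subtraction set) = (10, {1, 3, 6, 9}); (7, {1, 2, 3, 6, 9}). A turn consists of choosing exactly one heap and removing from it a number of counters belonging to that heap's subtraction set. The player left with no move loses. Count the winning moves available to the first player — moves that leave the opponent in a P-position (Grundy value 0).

Heap A, S = {1, 3, 6, 9}:
n :  0  1  2  3  4  5  6  7  8  9 10
G :  0  1  0  1  0  1  2  3  2  3  2
G_A(10) = 2.
Heap B, S = {1, 2, 3, 6, 9}:
n : 0 1 2 3 4 5 6 7
G : 0 1 2 3 0 1 2 3
G_B(7) = 3.
Combined Grundy value = 2 ⊕ 3 = 1.
A winning move leaves total XOR = 0, i.e. changes one component's Grundy value g to g ⊕ X where X is the current total.
Heap A: need g' = 2⊕1 = 3. Options: 10−1→G=3, 10−3→G=3, 10−6→G=0, 10−9→G=1. Hits: 2.
Heap B: need g' = 3⊕1 = 2. Options: 7−1→G=2, 7−2→G=1, 7−3→G=0, 7−6→G=1. Hits: 1.

3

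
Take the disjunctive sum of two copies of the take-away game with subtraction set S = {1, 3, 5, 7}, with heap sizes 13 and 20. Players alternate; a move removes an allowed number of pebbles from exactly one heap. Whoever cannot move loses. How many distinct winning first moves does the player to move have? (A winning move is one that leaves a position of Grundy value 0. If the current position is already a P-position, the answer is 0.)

All heaps use S = {1, 3, 5, 7}:
G(0) = 0
G(1) = mex{0} = 1
G(2) = mex{1} = 0
G(3) = mex{0,0} = 1
G(4) = mex{1,1} = 0
G(5) = mex{0,0,0} = 1
G(6) = mex{1,1,1} = 0
G(7) = mex{0,0,0,0} = 1
G(8) = mex{1,1,1,1} = 0
G(9) = mex{0,0,0,0} = 1
G(10) = mex{1,1,1,1} = 0
G(11) = mex{0,0,0,0} = 1
G(12) = mex{1,1,1,1} = 0
G(13) = mex{0,0,0,0} = 1
G(14) = mex{1,1,1,1} = 0
G(15) = mex{0,0,0,0} = 1
G(16) = mex{1,1,1,1} = 0
G(17) = mex{0,0,0,0} = 1
G(18) = mex{1,1,1,1} = 0
G(19) = mex{0,0,0,0} = 1
G(20) = mex{1,1,1,1} = 0
Heap A: G(13) = 1.
Heap B: G(20) = 0.
Combined Grundy value = 1 ⊕ 0 = 1.
A winning move leaves total XOR = 0, i.e. changes one component's Grundy value g to g ⊕ X where X is the current total.
Heap A: need g' = 1⊕1 = 0. Options: 13−1→G=0, 13−3→G=0, 13−5→G=0, 13−7→G=0. Hits: 4.
Heap B: need g' = 0⊕1 = 1. Options: 20−1→G=1, 20−3→G=1, 20−5→G=1, 20−7→G=1. Hits: 4.

8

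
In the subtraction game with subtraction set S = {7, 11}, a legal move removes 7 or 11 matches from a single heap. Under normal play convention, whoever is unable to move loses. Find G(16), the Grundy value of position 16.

2

n :  0  1  2  3  4  5  6  7  8  9 10 11 12 13 14 15 16
G :  0  0  0  0  0  0  0  1  1  1  1  1  1  1  2  2  2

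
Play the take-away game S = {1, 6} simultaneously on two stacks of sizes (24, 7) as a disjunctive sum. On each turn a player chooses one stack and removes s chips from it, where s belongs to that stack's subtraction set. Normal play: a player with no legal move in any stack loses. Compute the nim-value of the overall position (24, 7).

1

All stacks use S = {1, 6}:
n :  0  1  2  3  4  5  6  7  8  9 10 11 12 13 14 15 16 17 18 19 20 21 22 23 24
G :  0  1  0  1  0  1  2  0  1  0  1  0  1  2  0  1  0  1  0  1  2  0  1  0  1
Stack A: G(24) = 1.
Stack B: G(7) = 0.
Combined Grundy value = 1 ⊕ 0 = 1.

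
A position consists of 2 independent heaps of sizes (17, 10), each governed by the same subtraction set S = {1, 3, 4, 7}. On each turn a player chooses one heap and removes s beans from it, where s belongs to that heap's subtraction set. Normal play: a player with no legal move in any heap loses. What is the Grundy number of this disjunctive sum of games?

1

All heaps use S = {1, 3, 4, 7}:
n :  0  1  2  3  4  5  6  7  8  9 10 11 12 13 14 15 16 17
G :  0  1  0  1  2  3  2  3  0  1  0  1  2  3  2  3  0  1
Heap A: G(17) = 1.
Heap B: G(10) = 0.
Combined Grundy value = 1 ⊕ 0 = 1.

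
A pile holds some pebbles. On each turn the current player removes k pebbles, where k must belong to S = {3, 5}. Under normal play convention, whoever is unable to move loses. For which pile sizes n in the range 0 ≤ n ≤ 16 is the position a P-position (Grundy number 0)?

0, 1, 2, 8, 9, 10, 16

G(0) = 0
G(1) = mex{} = 0
G(2) = mex{} = 0
G(3) = mex{0} = 1
G(4) = mex{0} = 1
G(5) = mex{0,0} = 1
G(6) = mex{1,0} = 2
G(7) = mex{1,0} = 2
G(8) = mex{1,1} = 0
G(9) = mex{2,1} = 0
G(10) = mex{2,1} = 0
G(11) = mex{0,2} = 1
G(12) = mex{0,2} = 1
G(13) = mex{0,0} = 1
G(14) = mex{1,0} = 2
G(15) = mex{1,0} = 2
G(16) = mex{1,1} = 0
P-positions are exactly the n with G(n) = 0.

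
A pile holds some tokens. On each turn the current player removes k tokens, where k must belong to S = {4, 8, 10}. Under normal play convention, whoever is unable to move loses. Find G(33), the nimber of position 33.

G(0) = 0
G(1) = mex{} = 0
G(2) = mex{} = 0
G(3) = mex{} = 0
G(4) = mex{0} = 1
G(5) = mex{0} = 1
G(6) = mex{0} = 1
G(7) = mex{0} = 1
G(8) = mex{1,0} = 2
G(9) = mex{1,0} = 2
G(10) = mex{1,0,0} = 2
G(11) = mex{1,0,0} = 2
G(12) = mex{2,1,0} = 3
G(13) = mex{2,1,0} = 3
G(14) = mex{2,1,1} = 0
G(15) = mex{2,1,1} = 0
G(16) = mex{3,2,1} = 0
G(17) = mex{3,2,1} = 0
G(18) = mex{0,2,2} = 1
G(19) = mex{0,2,2} = 1
G(20) = mex{0,3,2} = 1
G(21) = mex{0,3,2} = 1
G(22) = mex{1,0,3} = 2
G(23) = mex{1,0,3} = 2
G(24) = mex{1,0,0} = 2
G(25) = mex{1,0,0} = 2
G(26) = mex{2,1,0} = 3
G(27) = mex{2,1,0} = 3
G(28) = mex{2,1,1} = 0
G(29) = mex{2,1,1} = 0
G(30) = mex{3,2,1} = 0
G(31) = mex{3,2,1} = 0
G(32) = mex{0,2,2} = 1
G(33) = mex{0,2,2} = 1

1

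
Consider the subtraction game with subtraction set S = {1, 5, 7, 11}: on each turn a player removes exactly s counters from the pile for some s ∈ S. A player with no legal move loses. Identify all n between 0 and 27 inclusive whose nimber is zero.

n :  0  1  2  3  4  5  6  7  8  9 10 11 12 13 14 15 16 17 18 19 20 21 22 23 24 25 26 27
G :  0  1  0  1  0  1  0  1  0  1  0  1  0  1  0  1  0  1  0  1  0  1  0  1  0  1  0  1
P-positions are exactly the n with G(n) = 0.

0, 2, 4, 6, 8, 10, 12, 14, 16, 18, 20, 22, 24, 26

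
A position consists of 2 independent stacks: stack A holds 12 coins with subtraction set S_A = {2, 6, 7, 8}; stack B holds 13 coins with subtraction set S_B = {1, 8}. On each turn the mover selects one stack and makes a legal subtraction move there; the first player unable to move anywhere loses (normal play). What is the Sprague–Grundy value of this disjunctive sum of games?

Stack A, S = {2, 6, 7, 8}:
n :  0  1  2  3  4  5  6  7  8  9 10 11 12
G :  0  0  1  1  0  0  1  1  2  2  3  3  2
G_A(12) = 2.
Stack B, S = {1, 8}:
G(0) = 0
G(1) = mex{0} = 1
G(2) = mex{1} = 0
G(3) = mex{0} = 1
G(4) = mex{1} = 0
G(5) = mex{0} = 1
G(6) = mex{1} = 0
G(7) = mex{0} = 1
G(8) = mex{1,0} = 2
G(9) = mex{2,1} = 0
G(10) = mex{0,0} = 1
G(11) = mex{1,1} = 0
G(12) = mex{0,0} = 1
G(13) = mex{1,1} = 0
G_B(13) = 0.
Combined Grundy value = 2 ⊕ 0 = 2.

2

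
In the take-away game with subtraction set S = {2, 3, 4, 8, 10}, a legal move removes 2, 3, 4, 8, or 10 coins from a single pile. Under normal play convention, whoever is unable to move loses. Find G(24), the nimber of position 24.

0

G(0) = 0
G(1) = mex{} = 0
G(2) = mex{0} = 1
G(3) = mex{0,0} = 1
G(4) = mex{1,0,0} = 2
G(5) = mex{1,1,0} = 2
G(6) = mex{2,1,1} = 0
G(7) = mex{2,2,1} = 0
G(8) = mex{0,2,2,0} = 1
G(9) = mex{0,0,2,0} = 1
G(10) = mex{1,0,0,1,0} = 2
G(11) = mex{1,1,0,1,0} = 2
G(12) = mex{2,1,1,2,1} = 0
G(13) = mex{2,2,1,2,1} = 0
G(14) = mex{0,2,2,0,2} = 1
G(15) = mex{0,0,2,0,2} = 1
G(16) = mex{1,0,0,1,0} = 2
G(17) = mex{1,1,0,1,0} = 2
G(18) = mex{2,1,1,2,1} = 0
G(19) = mex{2,2,1,2,1} = 0
G(20) = mex{0,2,2,0,2} = 1
G(21) = mex{0,0,2,0,2} = 1
G(22) = mex{1,0,0,1,0} = 2
G(23) = mex{1,1,0,1,0} = 2
G(24) = mex{2,1,1,2,1} = 0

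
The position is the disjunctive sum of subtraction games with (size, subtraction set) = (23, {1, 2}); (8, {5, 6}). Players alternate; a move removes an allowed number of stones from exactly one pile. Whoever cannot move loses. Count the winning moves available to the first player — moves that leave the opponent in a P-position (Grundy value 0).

1

Pile A, S = {1, 2}:
n :  0  1  2  3  4  5  6  7  8  9 10 11 12 13 14 15 16 17 18 19 20 21 22 23
G :  0  1  2  0  1  2  0  1  2  0  1  2  0  1  2  0  1  2  0  1  2  0  1  2
G_A(23) = 2.
Pile B, S = {5, 6}:
n : 0 1 2 3 4 5 6 7 8
G : 0 0 0 0 0 1 1 1 1
G_B(8) = 1.
Combined Grundy value = 2 ⊕ 1 = 3.
A winning move leaves total XOR = 0, i.e. changes one component's Grundy value g to g ⊕ X where X is the current total.
Pile A: need g' = 2⊕3 = 1. Options: 23−1→G=1, 23−2→G=0. Hits: 1.
Pile B: need g' = 1⊕3 = 2. Options: 8−5→G=0, 8−6→G=0. Hits: 0.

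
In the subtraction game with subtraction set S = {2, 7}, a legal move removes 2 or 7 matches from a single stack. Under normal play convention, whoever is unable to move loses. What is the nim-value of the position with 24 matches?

G(0) = 0
G(1) = mex{} = 0
G(2) = mex{0} = 1
G(3) = mex{0} = 1
G(4) = mex{1} = 0
G(5) = mex{1} = 0
G(6) = mex{0} = 1
G(7) = mex{0,0} = 1
G(8) = mex{1,0} = 2
G(9) = mex{1,1} = 0
G(10) = mex{2,1} = 0
G(11) = mex{0,0} = 1
G(12) = mex{0,0} = 1
G(13) = mex{1,1} = 0
G(14) = mex{1,1} = 0
G(15) = mex{0,2} = 1
G(16) = mex{0,0} = 1
G(17) = mex{1,0} = 2
G(18) = mex{1,1} = 0
G(19) = mex{2,1} = 0
G(20) = mex{0,0} = 1
G(21) = mex{0,0} = 1
G(22) = mex{1,1} = 0
G(23) = mex{1,1} = 0
G(24) = mex{0,2} = 1

1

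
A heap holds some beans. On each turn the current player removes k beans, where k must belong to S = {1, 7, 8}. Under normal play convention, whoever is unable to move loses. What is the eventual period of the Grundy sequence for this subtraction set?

n :  0  1  2  3  4  5  6  7  8  9 10 11 12 13 14 15 16 17 18 19 20 21 22 23 24 25 26 27 28 29 30 31
G :  0  1  0  1  0  1  0  1  2  3  2  3  2  3  2  0  1  0  1  0  1  0  1  2  3  2  3  2  3  2  0  1
G(n+15) = G(n) holds for n = 0,…,7 (a full window of length max(S) = 8), so the sequence is purely periodic with period 15.

15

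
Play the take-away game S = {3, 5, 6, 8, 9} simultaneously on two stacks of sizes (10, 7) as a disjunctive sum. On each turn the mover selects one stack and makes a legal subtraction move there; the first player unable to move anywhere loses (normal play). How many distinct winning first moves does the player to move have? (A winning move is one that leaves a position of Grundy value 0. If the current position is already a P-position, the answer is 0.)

1

All stacks use S = {3, 5, 6, 8, 9}:
G(0) = 0
G(1) = mex{} = 0
G(2) = mex{} = 0
G(3) = mex{0} = 1
G(4) = mex{0} = 1
G(5) = mex{0,0} = 1
G(6) = mex{1,0,0} = 2
G(7) = mex{1,0,0} = 2
G(8) = mex{1,1,0,0} = 2
G(9) = mex{2,1,1,0,0} = 3
G(10) = mex{2,1,1,0,0} = 3
Stack A: G(10) = 3.
Stack B: G(7) = 2.
Combined Grundy value = 3 ⊕ 2 = 1.
A winning move leaves total XOR = 0, i.e. changes one component's Grundy value g to g ⊕ X where X is the current total.
Stack A: need g' = 3⊕1 = 2. Options: 10−3→G=2, 10−5→G=1, 10−6→G=1, 10−8→G=0, 10−9→G=0. Hits: 1.
Stack B: need g' = 2⊕1 = 3. Options: 7−3→G=1, 7−5→G=0, 7−6→G=0. Hits: 0.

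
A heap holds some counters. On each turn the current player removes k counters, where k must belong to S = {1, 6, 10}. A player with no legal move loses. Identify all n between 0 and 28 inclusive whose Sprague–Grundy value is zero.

0, 2, 4, 7, 9, 11, 16, 18, 20, 23, 25, 27

n :  0  1  2  3  4  5  6  7  8  9 10 11 12 13 14 15 16 17 18 19 20 21 22 23 24 25 26 27 28
G :  0  1  0  1  0  1  2  0  1  0  1  0  1  2  3  2  0  1  0  1  0  1  2  0  1  0  1  0  1
P-positions are exactly the n with G(n) = 0.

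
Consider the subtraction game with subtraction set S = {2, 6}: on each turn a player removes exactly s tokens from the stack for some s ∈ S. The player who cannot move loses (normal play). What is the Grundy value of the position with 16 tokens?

G(0) = 0
G(1) = mex{} = 0
G(2) = mex{0} = 1
G(3) = mex{0} = 1
G(4) = mex{1} = 0
G(5) = mex{1} = 0
G(6) = mex{0,0} = 1
G(7) = mex{0,0} = 1
G(8) = mex{1,1} = 0
G(9) = mex{1,1} = 0
G(10) = mex{0,0} = 1
G(11) = mex{0,0} = 1
G(12) = mex{1,1} = 0
G(13) = mex{1,1} = 0
G(14) = mex{0,0} = 1
G(15) = mex{0,0} = 1
G(16) = mex{1,1} = 0

0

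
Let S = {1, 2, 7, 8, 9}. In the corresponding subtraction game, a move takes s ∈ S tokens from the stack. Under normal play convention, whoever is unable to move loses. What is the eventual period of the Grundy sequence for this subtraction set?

16

G(0) = 0
G(1) = mex{0} = 1
G(2) = mex{1,0} = 2
G(3) = mex{2,1} = 0
G(4) = mex{0,2} = 1
G(5) = mex{1,0} = 2
G(6) = mex{2,1} = 0
G(7) = mex{0,2,0} = 1
G(8) = mex{1,0,1,0} = 2
G(9) = mex{2,1,2,1,0} = 3
G(10) = mex{3,2,0,2,1} = 4
G(11) = mex{4,3,1,0,2} = 5
G(12) = mex{5,4,2,1,0} = 3
G(13) = mex{3,5,0,2,1} = 4
G(14) = mex{4,3,1,0,2} = 5
G(15) = mex{5,4,2,1,0} = 3
G(16) = mex{3,5,3,2,1} = 0
G(17) = mex{0,3,4,3,2} = 1
G(18) = mex{1,0,5,4,3} = 2
G(19) = mex{2,1,3,5,4} = 0
G(20) = mex{0,2,4,3,5} = 1
G(21) = mex{1,0,5,4,3} = 2
G(22) = mex{2,1,3,5,4} = 0
G(23) = mex{0,2,0,3,5} = 1
G(24) = mex{1,0,1,0,3} = 2
G(25) = mex{2,1,2,1,0} = 3
G(26) = mex{3,2,0,2,1} = 4
G(27) = mex{4,3,1,0,2} = 5
G(28) = mex{5,4,2,1,0} = 3
G(29) = mex{3,5,0,2,1} = 4
G(30) = mex{4,3,1,0,2} = 5
G(31) = mex{5,4,2,1,0} = 3
G(32) = mex{3,5,3,2,1} = 0
G(33) = mex{0,3,4,3,2} = 1
G(n+16) = G(n) holds for n = 0,…,8 (a full window of length max(S) = 9), so the sequence is purely periodic with period 16.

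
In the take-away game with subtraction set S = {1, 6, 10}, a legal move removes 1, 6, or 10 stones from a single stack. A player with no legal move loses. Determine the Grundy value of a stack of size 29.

2

n :  0  1  2  3  4  5  6  7  8  9 10 11 12 13 14 15 16 17 18 19 20 21 22 23 24 25 26 27 28 29
G :  0  1  0  1  0  1  2  0  1  0  1  0  1  2  3  2  0  1  0  1  0  1  2  0  1  0  1  0  1  2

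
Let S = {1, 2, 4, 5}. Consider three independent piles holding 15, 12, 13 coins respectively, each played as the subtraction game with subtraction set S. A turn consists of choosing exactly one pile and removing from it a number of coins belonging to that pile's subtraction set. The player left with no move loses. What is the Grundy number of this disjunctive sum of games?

All piles use S = {1, 2, 4, 5}:
G(0) = 0
G(1) = mex{0} = 1
G(2) = mex{1,0} = 2
G(3) = mex{2,1} = 0
G(4) = mex{0,2,0} = 1
G(5) = mex{1,0,1,0} = 2
G(6) = mex{2,1,2,1} = 0
G(7) = mex{0,2,0,2} = 1
G(8) = mex{1,0,1,0} = 2
G(9) = mex{2,1,2,1} = 0
G(10) = mex{0,2,0,2} = 1
G(11) = mex{1,0,1,0} = 2
G(12) = mex{2,1,2,1} = 0
G(13) = mex{0,2,0,2} = 1
G(14) = mex{1,0,1,0} = 2
G(15) = mex{2,1,2,1} = 0
Pile A: G(15) = 0.
Pile B: G(12) = 0.
Pile C: G(13) = 1.
Combined Grundy value = 0 ⊕ 0 ⊕ 1 = 1.

1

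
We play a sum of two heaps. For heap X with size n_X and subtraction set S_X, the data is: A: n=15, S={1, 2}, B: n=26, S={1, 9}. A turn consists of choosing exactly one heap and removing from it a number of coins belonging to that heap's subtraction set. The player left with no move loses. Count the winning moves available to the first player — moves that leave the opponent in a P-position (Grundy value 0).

Heap A, S = {1, 2}:
G(0) = 0
G(1) = mex{0} = 1
G(2) = mex{1,0} = 2
G(3) = mex{2,1} = 0
G(4) = mex{0,2} = 1
G(5) = mex{1,0} = 2
G(6) = mex{2,1} = 0
G(7) = mex{0,2} = 1
G(8) = mex{1,0} = 2
G(9) = mex{2,1} = 0
G(10) = mex{0,2} = 1
G(11) = mex{1,0} = 2
G(12) = mex{2,1} = 0
G(13) = mex{0,2} = 1
G(14) = mex{1,0} = 2
G(15) = mex{2,1} = 0
G_A(15) = 0.
Heap B, S = {1, 9}:
G(0) = 0
G(1) = mex{0} = 1
G(2) = mex{1} = 0
G(3) = mex{0} = 1
G(4) = mex{1} = 0
G(5) = mex{0} = 1
G(6) = mex{1} = 0
G(7) = mex{0} = 1
G(8) = mex{1} = 0
G(9) = mex{0,0} = 1
G(10) = mex{1,1} = 0
G(11) = mex{0,0} = 1
G(12) = mex{1,1} = 0
G(13) = mex{0,0} = 1
G(14) = mex{1,1} = 0
G(15) = mex{0,0} = 1
G(16) = mex{1,1} = 0
G(17) = mex{0,0} = 1
G(18) = mex{1,1} = 0
G(19) = mex{0,0} = 1
G(20) = mex{1,1} = 0
G(21) = mex{0,0} = 1
G(22) = mex{1,1} = 0
G(23) = mex{0,0} = 1
G(24) = mex{1,1} = 0
G(25) = mex{0,0} = 1
G(26) = mex{1,1} = 0
G_B(26) = 0.
Combined Grundy value = 0 ⊕ 0 = 0.
A winning move leaves total XOR = 0, i.e. changes one component's Grundy value g to g ⊕ X where X is the current total.
Heap A: target g' = 0⊕0 = 0, but every legal move changes the Grundy value (mex property), so 0 moves.
Heap B: target g' = 0⊕0 = 0, but every legal move changes the Grundy value (mex property), so 0 moves.

0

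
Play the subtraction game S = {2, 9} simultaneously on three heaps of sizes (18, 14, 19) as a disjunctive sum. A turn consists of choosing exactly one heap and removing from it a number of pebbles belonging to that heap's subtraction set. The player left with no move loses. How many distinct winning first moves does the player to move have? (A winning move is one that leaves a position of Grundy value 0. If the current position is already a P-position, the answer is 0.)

All heaps use S = {2, 9}:
G(0) = 0
G(1) = mex{} = 0
G(2) = mex{0} = 1
G(3) = mex{0} = 1
G(4) = mex{1} = 0
G(5) = mex{1} = 0
G(6) = mex{0} = 1
G(7) = mex{0} = 1
G(8) = mex{1} = 0
G(9) = mex{1,0} = 2
G(10) = mex{0,0} = 1
G(11) = mex{2,1} = 0
G(12) = mex{1,1} = 0
G(13) = mex{0,0} = 1
G(14) = mex{0,0} = 1
G(15) = mex{1,1} = 0
G(16) = mex{1,1} = 0
G(17) = mex{0,0} = 1
G(18) = mex{0,2} = 1
G(19) = mex{1,1} = 0
Heap A: G(18) = 1.
Heap B: G(14) = 1.
Heap C: G(19) = 0.
Combined Grundy value = 1 ⊕ 1 ⊕ 0 = 0.
A winning move leaves total XOR = 0, i.e. changes one component's Grundy value g to g ⊕ X where X is the current total.
Heap A: target g' = 1⊕0 = 1, but every legal move changes the Grundy value (mex property), so 0 moves.
Heap B: target g' = 1⊕0 = 1, but every legal move changes the Grundy value (mex property), so 0 moves.
Heap C: target g' = 0⊕0 = 0, but every legal move changes the Grundy value (mex property), so 0 moves.

0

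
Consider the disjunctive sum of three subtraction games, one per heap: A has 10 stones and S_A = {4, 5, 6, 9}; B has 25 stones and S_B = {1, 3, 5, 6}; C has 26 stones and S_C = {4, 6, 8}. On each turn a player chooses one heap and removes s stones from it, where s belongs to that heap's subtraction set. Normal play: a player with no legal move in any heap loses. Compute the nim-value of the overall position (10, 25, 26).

Heap A, S = {4, 5, 6, 9}:
G(0) = 0
G(1) = mex{} = 0
G(2) = mex{} = 0
G(3) = mex{} = 0
G(4) = mex{0} = 1
G(5) = mex{0,0} = 1
G(6) = mex{0,0,0} = 1
G(7) = mex{0,0,0} = 1
G(8) = mex{1,0,0} = 2
G(9) = mex{1,1,0,0} = 2
G(10) = mex{1,1,1,0} = 2
G_A(10) = 2.
Heap B, S = {1, 3, 5, 6}:
G(0) = 0
G(1) = mex{0} = 1
G(2) = mex{1} = 0
G(3) = mex{0,0} = 1
G(4) = mex{1,1} = 0
G(5) = mex{0,0,0} = 1
G(6) = mex{1,1,1,0} = 2
G(7) = mex{2,0,0,1} = 3
G(8) = mex{3,1,1,0} = 2
G(9) = mex{2,2,0,1} = 3
G(10) = mex{3,3,1,0} = 2
G(11) = mex{2,2,2,1} = 0
G(12) = mex{0,3,3,2} = 1
G(13) = mex{1,2,2,3} = 0
G(14) = mex{0,0,3,2} = 1
G(15) = mex{1,1,2,3} = 0
G(16) = mex{0,0,0,2} = 1
G(17) = mex{1,1,1,0} = 2
G(18) = mex{2,0,0,1} = 3
G(19) = mex{3,1,1,0} = 2
G(20) = mex{2,2,0,1} = 3
G(21) = mex{3,3,1,0} = 2
G(22) = mex{2,2,2,1} = 0
G(23) = mex{0,3,3,2} = 1
G(24) = mex{1,2,2,3} = 0
G(25) = mex{0,0,3,2} = 1
G_B(25) = 1.
Heap C, S = {4, 6, 8}:
G(0) = 0
G(1) = mex{} = 0
G(2) = mex{} = 0
G(3) = mex{} = 0
G(4) = mex{0} = 1
G(5) = mex{0} = 1
G(6) = mex{0,0} = 1
G(7) = mex{0,0} = 1
G(8) = mex{1,0,0} = 2
G(9) = mex{1,0,0} = 2
G(10) = mex{1,1,0} = 2
G(11) = mex{1,1,0} = 2
G(12) = mex{2,1,1} = 0
G(13) = mex{2,1,1} = 0
G(14) = mex{2,2,1} = 0
G(15) = mex{2,2,1} = 0
G(16) = mex{0,2,2} = 1
G(17) = mex{0,2,2} = 1
G(18) = mex{0,0,2} = 1
G(19) = mex{0,0,2} = 1
G(20) = mex{1,0,0} = 2
G(21) = mex{1,0,0} = 2
G(22) = mex{1,1,0} = 2
G(23) = mex{1,1,0} = 2
G(24) = mex{2,1,1} = 0
G(25) = mex{2,1,1} = 0
G(26) = mex{2,2,1} = 0
G_C(26) = 0.
Combined Grundy value = 2 ⊕ 1 ⊕ 0 = 3.

3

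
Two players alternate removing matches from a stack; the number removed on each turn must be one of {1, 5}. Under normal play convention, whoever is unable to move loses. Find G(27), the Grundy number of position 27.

1

G(0) = 0
G(1) = mex{0} = 1
G(2) = mex{1} = 0
G(3) = mex{0} = 1
G(4) = mex{1} = 0
G(5) = mex{0,0} = 1
G(6) = mex{1,1} = 0
G(7) = mex{0,0} = 1
G(8) = mex{1,1} = 0
G(9) = mex{0,0} = 1
G(10) = mex{1,1} = 0
G(11) = mex{0,0} = 1
G(12) = mex{1,1} = 0
G(13) = mex{0,0} = 1
G(14) = mex{1,1} = 0
G(15) = mex{0,0} = 1
G(16) = mex{1,1} = 0
G(17) = mex{0,0} = 1
G(18) = mex{1,1} = 0
G(19) = mex{0,0} = 1
G(20) = mex{1,1} = 0
G(21) = mex{0,0} = 1
G(22) = mex{1,1} = 0
G(23) = mex{0,0} = 1
G(24) = mex{1,1} = 0
G(25) = mex{0,0} = 1
G(26) = mex{1,1} = 0
G(27) = mex{0,0} = 1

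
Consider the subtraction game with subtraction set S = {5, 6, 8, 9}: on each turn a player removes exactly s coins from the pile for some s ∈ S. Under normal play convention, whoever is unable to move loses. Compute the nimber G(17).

0

G(0) = 0
G(1) = mex{} = 0
G(2) = mex{} = 0
G(3) = mex{} = 0
G(4) = mex{} = 0
G(5) = mex{0} = 1
G(6) = mex{0,0} = 1
G(7) = mex{0,0} = 1
G(8) = mex{0,0,0} = 1
G(9) = mex{0,0,0,0} = 1
G(10) = mex{1,0,0,0} = 2
G(11) = mex{1,1,0,0} = 2
G(12) = mex{1,1,0,0} = 2
G(13) = mex{1,1,1,0} = 2
G(14) = mex{1,1,1,1} = 0
G(15) = mex{2,1,1,1} = 0
G(16) = mex{2,2,1,1} = 0
G(17) = mex{2,2,1,1} = 0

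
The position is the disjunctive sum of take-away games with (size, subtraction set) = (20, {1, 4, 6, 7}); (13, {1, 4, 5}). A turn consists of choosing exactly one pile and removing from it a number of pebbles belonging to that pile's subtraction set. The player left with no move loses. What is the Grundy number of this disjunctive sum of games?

Pile A, S = {1, 4, 6, 7}:
G(0) = 0
G(1) = mex{0} = 1
G(2) = mex{1} = 0
G(3) = mex{0} = 1
G(4) = mex{1,0} = 2
G(5) = mex{2,1} = 0
G(6) = mex{0,0,0} = 1
G(7) = mex{1,1,1,0} = 2
G(8) = mex{2,2,0,1} = 3
G(9) = mex{3,0,1,0} = 2
G(10) = mex{2,1,2,1} = 0
G(11) = mex{0,2,0,2} = 1
G(12) = mex{1,3,1,0} = 2
G(13) = mex{2,2,2,1} = 0
G(14) = mex{0,0,3,2} = 1
G(15) = mex{1,1,2,3} = 0
G(16) = mex{0,2,0,2} = 1
G(17) = mex{1,0,1,0} = 2
G(18) = mex{2,1,2,1} = 0
G(19) = mex{0,0,0,2} = 1
G(20) = mex{1,1,1,0} = 2
G_A(20) = 2.
Pile B, S = {1, 4, 5}:
G(0) = 0
G(1) = mex{0} = 1
G(2) = mex{1} = 0
G(3) = mex{0} = 1
G(4) = mex{1,0} = 2
G(5) = mex{2,1,0} = 3
G(6) = mex{3,0,1} = 2
G(7) = mex{2,1,0} = 3
G(8) = mex{3,2,1} = 0
G(9) = mex{0,3,2} = 1
G(10) = mex{1,2,3} = 0
G(11) = mex{0,3,2} = 1
G(12) = mex{1,0,3} = 2
G(13) = mex{2,1,0} = 3
G_B(13) = 3.
Combined Grundy value = 2 ⊕ 3 = 1.

1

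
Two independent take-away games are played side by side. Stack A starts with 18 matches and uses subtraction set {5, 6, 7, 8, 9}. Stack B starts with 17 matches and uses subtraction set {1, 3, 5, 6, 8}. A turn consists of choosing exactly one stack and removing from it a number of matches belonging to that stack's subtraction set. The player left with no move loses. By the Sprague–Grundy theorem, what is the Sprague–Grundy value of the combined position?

2

Stack A, S = {5, 6, 7, 8, 9}:
n :  0  1  2  3  4  5  6  7  8  9 10 11 12 13 14 15 16 17 18
G :  0  0  0  0  0  1  1  1  1  1  2  2  2  2  0  0  0  0  0
G_A(18) = 0.
Stack B, S = {1, 3, 5, 6, 8}:
G(0) = 0
G(1) = mex{0} = 1
G(2) = mex{1} = 0
G(3) = mex{0,0} = 1
G(4) = mex{1,1} = 0
G(5) = mex{0,0,0} = 1
G(6) = mex{1,1,1,0} = 2
G(7) = mex{2,0,0,1} = 3
G(8) = mex{3,1,1,0,0} = 2
G(9) = mex{2,2,0,1,1} = 3
G(10) = mex{3,3,1,0,0} = 2
G(11) = mex{2,2,2,1,1} = 0
G(12) = mex{0,3,3,2,0} = 1
G(13) = mex{1,2,2,3,1} = 0
G(14) = mex{0,0,3,2,2} = 1
G(15) = mex{1,1,2,3,3} = 0
G(16) = mex{0,0,0,2,2} = 1
G(17) = mex{1,1,1,0,3} = 2
G_B(17) = 2.
Combined Grundy value = 0 ⊕ 2 = 2.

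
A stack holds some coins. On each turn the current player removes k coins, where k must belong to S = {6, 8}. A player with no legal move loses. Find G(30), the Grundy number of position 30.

0

G(0) = 0
G(1) = mex{} = 0
G(2) = mex{} = 0
G(3) = mex{} = 0
G(4) = mex{} = 0
G(5) = mex{} = 0
G(6) = mex{0} = 1
G(7) = mex{0} = 1
G(8) = mex{0,0} = 1
G(9) = mex{0,0} = 1
G(10) = mex{0,0} = 1
G(11) = mex{0,0} = 1
G(12) = mex{1,0} = 2
G(13) = mex{1,0} = 2
G(14) = mex{1,1} = 0
G(15) = mex{1,1} = 0
G(16) = mex{1,1} = 0
G(17) = mex{1,1} = 0
G(18) = mex{2,1} = 0
G(19) = mex{2,1} = 0
G(20) = mex{0,2} = 1
G(21) = mex{0,2} = 1
G(22) = mex{0,0} = 1
G(23) = mex{0,0} = 1
G(24) = mex{0,0} = 1
G(25) = mex{0,0} = 1
G(26) = mex{1,0} = 2
G(27) = mex{1,0} = 2
G(28) = mex{1,1} = 0
G(29) = mex{1,1} = 0
G(30) = mex{1,1} = 0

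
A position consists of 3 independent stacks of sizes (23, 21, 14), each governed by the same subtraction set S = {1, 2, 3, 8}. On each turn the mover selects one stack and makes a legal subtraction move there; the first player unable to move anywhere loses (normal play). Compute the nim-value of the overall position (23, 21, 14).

All stacks use S = {1, 2, 3, 8}:
n :  0  1  2  3  4  5  6  7  8  9 10 11 12 13 14 15 16 17 18 19 20 21 22 23
G :  0  1  2  3  0  1  2  3  4  0  1  2  3  0  1  2  3  4  0  1  2  3  0  1
Stack A: G(23) = 1.
Stack B: G(21) = 3.
Stack C: G(14) = 1.
Combined Grundy value = 1 ⊕ 3 ⊕ 1 = 3.

3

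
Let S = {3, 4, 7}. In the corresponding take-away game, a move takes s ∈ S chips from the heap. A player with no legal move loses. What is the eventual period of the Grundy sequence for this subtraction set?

G(0) = 0
G(1) = mex{} = 0
G(2) = mex{} = 0
G(3) = mex{0} = 1
G(4) = mex{0,0} = 1
G(5) = mex{0,0} = 1
G(6) = mex{1,0} = 2
G(7) = mex{1,1,0} = 2
G(8) = mex{1,1,0} = 2
G(9) = mex{2,1,0} = 3
G(10) = mex{2,2,1} = 0
G(11) = mex{2,2,1} = 0
G(12) = mex{3,2,1} = 0
G(13) = mex{0,3,2} = 1
G(14) = mex{0,0,2} = 1
G(15) = mex{0,0,2} = 1
G(16) = mex{1,0,3} = 2
G(17) = mex{1,1,0} = 2
G(18) = mex{1,1,0} = 2
G(19) = mex{2,1,0} = 3
G(20) = mex{2,2,1} = 0
G(21) = mex{2,2,1} = 0
G(n+10) = G(n) holds for n = 0,…,6 (a full window of length max(S) = 7), so the sequence is purely periodic with period 10.

10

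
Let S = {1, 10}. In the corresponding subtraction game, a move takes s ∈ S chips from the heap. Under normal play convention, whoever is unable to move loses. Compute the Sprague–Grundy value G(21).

G(0) = 0
G(1) = mex{0} = 1
G(2) = mex{1} = 0
G(3) = mex{0} = 1
G(4) = mex{1} = 0
G(5) = mex{0} = 1
G(6) = mex{1} = 0
G(7) = mex{0} = 1
G(8) = mex{1} = 0
G(9) = mex{0} = 1
G(10) = mex{1,0} = 2
G(11) = mex{2,1} = 0
G(12) = mex{0,0} = 1
G(13) = mex{1,1} = 0
G(14) = mex{0,0} = 1
G(15) = mex{1,1} = 0
G(16) = mex{0,0} = 1
G(17) = mex{1,1} = 0
G(18) = mex{0,0} = 1
G(19) = mex{1,1} = 0
G(20) = mex{0,2} = 1
G(21) = mex{1,0} = 2

2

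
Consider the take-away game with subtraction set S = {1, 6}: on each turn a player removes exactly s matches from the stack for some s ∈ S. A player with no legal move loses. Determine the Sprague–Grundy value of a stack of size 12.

G(0) = 0
G(1) = mex{0} = 1
G(2) = mex{1} = 0
G(3) = mex{0} = 1
G(4) = mex{1} = 0
G(5) = mex{0} = 1
G(6) = mex{1,0} = 2
G(7) = mex{2,1} = 0
G(8) = mex{0,0} = 1
G(9) = mex{1,1} = 0
G(10) = mex{0,0} = 1
G(11) = mex{1,1} = 0
G(12) = mex{0,2} = 1

1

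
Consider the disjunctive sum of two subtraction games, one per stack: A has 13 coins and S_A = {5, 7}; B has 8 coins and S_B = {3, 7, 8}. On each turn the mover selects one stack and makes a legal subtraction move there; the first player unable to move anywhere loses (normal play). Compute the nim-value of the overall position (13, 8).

2

Stack A, S = {5, 7}:
n :  0  1  2  3  4  5  6  7  8  9 10 11 12 13
G :  0  0  0  0  0  1  1  1  1  1  2  2  0  0
G_A(13) = 0.
Stack B, S = {3, 7, 8}:
G(0) = 0
G(1) = mex{} = 0
G(2) = mex{} = 0
G(3) = mex{0} = 1
G(4) = mex{0} = 1
G(5) = mex{0} = 1
G(6) = mex{1} = 0
G(7) = mex{1,0} = 2
G(8) = mex{1,0,0} = 2
G_B(8) = 2.
Combined Grundy value = 0 ⊕ 2 = 2.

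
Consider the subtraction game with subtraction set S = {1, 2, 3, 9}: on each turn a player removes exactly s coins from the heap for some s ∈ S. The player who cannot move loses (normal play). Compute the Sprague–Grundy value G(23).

n :  0  1  2  3  4  5  6  7  8  9 10 11 12 13 14 15 16 17 18 19 20 21 22 23
G :  0  1  2  3  0  1  2  3  0  1  2  3  0  1  2  3  0  1  2  3  0  1  2  3

3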